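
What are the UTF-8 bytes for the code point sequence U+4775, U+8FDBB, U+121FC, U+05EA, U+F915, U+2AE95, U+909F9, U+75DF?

U+4775: 3-byte form → E4 9D B5.
U+8FDBB: 4-byte form → F2 8F B6 BB.
U+121FC: 4-byte form → F0 92 87 BC.
U+05EA: 2-byte form → D7 AA.
U+F915: 3-byte form → EF A4 95.
U+2AE95: 4-byte form → F0 AA BA 95.
U+909F9: 4-byte form → F2 90 A7 B9.
U+75DF: 3-byte form → E7 97 9F.
Concatenated (27 bytes): E4 9D B5 F2 8F B6 BB F0 92 87 BC D7 AA EF A4 95 F0 AA BA 95 F2 90 A7 B9 E7 97 9F.

E4 9D B5 F2 8F B6 BB F0 92 87 BC D7 AA EF A4 95 F0 AA BA 95 F2 90 A7 B9 E7 97 9F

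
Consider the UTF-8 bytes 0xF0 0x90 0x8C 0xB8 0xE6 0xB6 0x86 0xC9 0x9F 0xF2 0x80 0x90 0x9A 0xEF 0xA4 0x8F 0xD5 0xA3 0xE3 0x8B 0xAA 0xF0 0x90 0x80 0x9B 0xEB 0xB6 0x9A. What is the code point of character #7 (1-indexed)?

U+32EA

Offset 0: leading byte 0xF0 = 11110000 → 4-byte char #1 = F0 90 8C B8.
Offset 4: leading byte 0xE6 = 11100110 → 3-byte char #2 = E6 B6 86.
Offset 7: leading byte 0xC9 = 11001001 → 2-byte char #3 = C9 9F.
Offset 9: leading byte 0xF2 = 11110010 → 4-byte char #4 = F2 80 90 9A.
Offset 13: leading byte 0xEF = 11101111 → 3-byte char #5 = EF A4 8F.
Offset 16: leading byte 0xD5 = 11010101 → 2-byte char #6 = D5 A3.
Offset 18: leading byte 0xE3 = 11100011 → 3-byte char #7 = E3 8B AA.
Leading byte 0xE3 = 11100011 matches 1110xxxx → 3-byte sequence.
Byte 1: 0xE3 = 11100011, payload 0011 (4 bits).
Byte 2: 0x8B = 10001011 (10xxxxxx ✓), payload 001011.
Byte 3: 0xAA = 10101010 (10xxxxxx ✓), payload 101010.
Concatenate: 0011001011101010 = 0x32EA (16 bits → U+32EA).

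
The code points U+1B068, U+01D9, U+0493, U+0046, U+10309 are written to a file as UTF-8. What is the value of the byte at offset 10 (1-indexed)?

1-indexed offset 10 is 0-indexed offset 9.
U+1B068 → 4-byte form F0 9B 81 A8 at offsets 0–3.
U+01D9 → 2-byte form C7 99 at offsets 4–5.
U+0493 → 2-byte form D2 93 at offsets 6–7.
U+0046 → 1-byte form 46 at offsets 8–8.
U+10309 → 4-byte form F0 90 8C 89 at offsets 9–12.
Offset 9 falls in char 5's range; it's byte 1 of F0 90 8C 89 = 0xF0.

0xF0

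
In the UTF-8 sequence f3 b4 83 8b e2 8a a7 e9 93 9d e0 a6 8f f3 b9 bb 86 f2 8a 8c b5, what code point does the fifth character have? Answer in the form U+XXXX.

Offset 0: leading byte 0xF3 = 11110011 → 4-byte char #1 = F3 B4 83 8B.
Offset 4: leading byte 0xE2 = 11100010 → 3-byte char #2 = E2 8A A7.
Offset 7: leading byte 0xE9 = 11101001 → 3-byte char #3 = E9 93 9D.
Offset 10: leading byte 0xE0 = 11100000 → 3-byte char #4 = E0 A6 8F.
Offset 13: leading byte 0xF3 = 11110011 → 4-byte char #5 = F3 B9 BB 86.
Leading byte 0xF3 = 11110011 matches 11110xxx → 4-byte sequence.
Byte 1: 0xF3 = 11110011, payload 011 (3 bits).
Byte 2: 0xB9 = 10111001 (10xxxxxx ✓), payload 111001.
Byte 3: 0xBB = 10111011 (10xxxxxx ✓), payload 111011.
Byte 4: 0x86 = 10000110 (10xxxxxx ✓), payload 000110.
Concatenate: 011111001111011000110 = 0xF9EC6 (21 bits → U+F9EC6).

U+F9EC6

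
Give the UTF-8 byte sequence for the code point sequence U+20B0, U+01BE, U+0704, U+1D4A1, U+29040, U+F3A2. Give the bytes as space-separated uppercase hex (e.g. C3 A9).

U+20B0: 3-byte form → E2 82 B0.
U+01BE: 2-byte form → C6 BE.
U+0704: 2-byte form → DC 84.
U+1D4A1: 4-byte form → F0 9D 92 A1.
U+29040: 4-byte form → F0 A9 81 80.
U+F3A2: 3-byte form → EF 8E A2.
Concatenated (18 bytes): E2 82 B0 C6 BE DC 84 F0 9D 92 A1 F0 A9 81 80 EF 8E A2.

E2 82 B0 C6 BE DC 84 F0 9D 92 A1 F0 A9 81 80 EF 8E A2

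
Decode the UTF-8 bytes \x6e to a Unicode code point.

U+006E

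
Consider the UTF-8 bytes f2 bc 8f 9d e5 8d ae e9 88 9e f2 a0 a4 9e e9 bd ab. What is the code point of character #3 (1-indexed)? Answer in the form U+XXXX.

U+921E

Offset 0: leading byte 0xF2 = 11110010 → 4-byte char #1 = F2 BC 8F 9D.
Offset 4: leading byte 0xE5 = 11100101 → 3-byte char #2 = E5 8D AE.
Offset 7: leading byte 0xE9 = 11101001 → 3-byte char #3 = E9 88 9E.
Leading byte 0xE9 = 11101001 matches 1110xxxx → 3-byte sequence.
Byte 1: 0xE9 = 11101001, payload 1001 (4 bits).
Byte 2: 0x88 = 10001000 (10xxxxxx ✓), payload 001000.
Byte 3: 0x9E = 10011110 (10xxxxxx ✓), payload 011110.
Concatenate: 1001001000011110 = 0x921E (16 bits → U+921E).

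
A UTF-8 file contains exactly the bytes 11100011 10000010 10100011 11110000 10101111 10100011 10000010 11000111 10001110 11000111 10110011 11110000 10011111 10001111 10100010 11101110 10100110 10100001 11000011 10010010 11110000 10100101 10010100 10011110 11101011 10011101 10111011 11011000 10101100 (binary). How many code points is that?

Byte at offset 0: 0xE3 = 11100011 → 3-byte char (#1). Advance 3.
Byte at offset 3: 0xF0 = 11110000 → 4-byte char (#2). Advance 4.
Byte at offset 7: 0xC7 = 11000111 → 2-byte char (#3). Advance 2.
Byte at offset 9: 0xC7 = 11000111 → 2-byte char (#4). Advance 2.
Byte at offset 11: 0xF0 = 11110000 → 4-byte char (#5). Advance 4.
Byte at offset 15: 0xEE = 11101110 → 3-byte char (#6). Advance 3.
Byte at offset 18: 0xC3 = 11000011 → 2-byte char (#7). Advance 2.
Byte at offset 20: 0xF0 = 11110000 → 4-byte char (#8). Advance 4.
Byte at offset 24: 0xEB = 11101011 → 3-byte char (#9). Advance 3.
Byte at offset 27: 0xD8 = 11011000 → 2-byte char (#10). Advance 2.
Reached end at offset 29 after 10 code points.

10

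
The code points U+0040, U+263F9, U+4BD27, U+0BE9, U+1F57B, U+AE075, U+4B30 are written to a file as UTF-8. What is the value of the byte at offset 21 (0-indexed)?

0xAC

U+0040 → 1-byte form 40 at offsets 0–0.
U+263F9 → 4-byte form F0 A6 8F B9 at offsets 1–4.
U+4BD27 → 4-byte form F1 8B B4 A7 at offsets 5–8.
U+0BE9 → 3-byte form E0 AF A9 at offsets 9–11.
U+1F57B → 4-byte form F0 9F 95 BB at offsets 12–15.
U+AE075 → 4-byte form F2 AE 81 B5 at offsets 16–19.
U+4B30 → 3-byte form E4 AC B0 at offsets 20–22.
Offset 21 falls in char 7's range; it's byte 2 of E4 AC B0 = 0xAC.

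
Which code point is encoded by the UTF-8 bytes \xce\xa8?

U+03A8

Leading byte 0xCE = 11001110 matches 110xxxxx → 2-byte sequence.
Byte 1: 0xCE = 11001110, payload 01110 (5 bits).
Byte 2: 0xA8 = 10101000 (10xxxxxx ✓), payload 101000.
Concatenate: 01110101000 = 0x3A8 (11 bits → U+03A8).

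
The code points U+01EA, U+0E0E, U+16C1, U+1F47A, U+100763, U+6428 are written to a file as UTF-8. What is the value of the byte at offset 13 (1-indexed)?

0xF4

1-indexed offset 13 is 0-indexed offset 12.
U+01EA → 2-byte form C7 AA at offsets 0–1.
U+0E0E → 3-byte form E0 B8 8E at offsets 2–4.
U+16C1 → 3-byte form E1 9B 81 at offsets 5–7.
U+1F47A → 4-byte form F0 9F 91 BA at offsets 8–11.
U+100763 → 4-byte form F4 80 9D A3 at offsets 12–15.
Offset 12 falls in char 5's range; it's byte 1 of F4 80 9D A3 = 0xF4.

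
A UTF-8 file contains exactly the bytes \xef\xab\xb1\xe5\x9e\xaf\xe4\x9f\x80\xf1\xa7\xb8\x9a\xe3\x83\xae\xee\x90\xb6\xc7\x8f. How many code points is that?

7

Byte at offset 0: 0xEF = 11101111 → 3-byte char (#1). Advance 3.
Byte at offset 3: 0xE5 = 11100101 → 3-byte char (#2). Advance 3.
Byte at offset 6: 0xE4 = 11100100 → 3-byte char (#3). Advance 3.
Byte at offset 9: 0xF1 = 11110001 → 4-byte char (#4). Advance 4.
Byte at offset 13: 0xE3 = 11100011 → 3-byte char (#5). Advance 3.
Byte at offset 16: 0xEE = 11101110 → 3-byte char (#6). Advance 3.
Byte at offset 19: 0xC7 = 11000111 → 2-byte char (#7). Advance 2.
Reached end at offset 21 after 7 code points.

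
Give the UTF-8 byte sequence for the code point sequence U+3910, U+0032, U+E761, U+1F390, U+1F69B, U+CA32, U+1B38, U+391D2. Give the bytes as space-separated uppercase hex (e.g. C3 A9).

U+3910: 3-byte form → E3 A4 90.
U+0032: 1-byte form → 32.
U+E761: 3-byte form → EE 9D A1.
U+1F390: 4-byte form → F0 9F 8E 90.
U+1F69B: 4-byte form → F0 9F 9A 9B.
U+CA32: 3-byte form → EC A8 B2.
U+1B38: 3-byte form → E1 AC B8.
U+391D2: 4-byte form → F0 B9 87 92.
Concatenated (25 bytes): E3 A4 90 32 EE 9D A1 F0 9F 8E 90 F0 9F 9A 9B EC A8 B2 E1 AC B8 F0 B9 87 92.

E3 A4 90 32 EE 9D A1 F0 9F 8E 90 F0 9F 9A 9B EC A8 B2 E1 AC B8 F0 B9 87 92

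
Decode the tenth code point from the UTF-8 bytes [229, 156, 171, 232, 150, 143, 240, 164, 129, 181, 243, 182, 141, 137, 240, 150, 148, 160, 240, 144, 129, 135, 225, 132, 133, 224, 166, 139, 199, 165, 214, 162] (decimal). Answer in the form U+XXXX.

U+05A2

Offset 0: leading byte 0xE5 = 11100101 → 3-byte char #1 = E5 9C AB.
Offset 3: leading byte 0xE8 = 11101000 → 3-byte char #2 = E8 96 8F.
Offset 6: leading byte 0xF0 = 11110000 → 4-byte char #3 = F0 A4 81 B5.
Offset 10: leading byte 0xF3 = 11110011 → 4-byte char #4 = F3 B6 8D 89.
Offset 14: leading byte 0xF0 = 11110000 → 4-byte char #5 = F0 96 94 A0.
Offset 18: leading byte 0xF0 = 11110000 → 4-byte char #6 = F0 90 81 87.
Offset 22: leading byte 0xE1 = 11100001 → 3-byte char #7 = E1 84 85.
Offset 25: leading byte 0xE0 = 11100000 → 3-byte char #8 = E0 A6 8B.
Offset 28: leading byte 0xC7 = 11000111 → 2-byte char #9 = C7 A5.
Offset 30: leading byte 0xD6 = 11010110 → 2-byte char #10 = D6 A2.
Leading byte 0xD6 = 11010110 matches 110xxxxx → 2-byte sequence.
Byte 1: 0xD6 = 11010110, payload 10110 (5 bits).
Byte 2: 0xA2 = 10100010 (10xxxxxx ✓), payload 100010.
Concatenate: 10110100010 = 0x5A2 (11 bits → U+05A2).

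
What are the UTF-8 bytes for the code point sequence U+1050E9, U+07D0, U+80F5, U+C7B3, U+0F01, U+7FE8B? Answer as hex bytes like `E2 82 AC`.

F4 85 83 A9 DF 90 E8 83 B5 EC 9E B3 E0 BC 81 F1 BF BA 8B

U+1050E9: 4-byte form → F4 85 83 A9.
U+07D0: 2-byte form → DF 90.
U+80F5: 3-byte form → E8 83 B5.
U+C7B3: 3-byte form → EC 9E B3.
U+0F01: 3-byte form → E0 BC 81.
U+7FE8B: 4-byte form → F1 BF BA 8B.
Concatenated (19 bytes): F4 85 83 A9 DF 90 E8 83 B5 EC 9E B3 E0 BC 81 F1 BF BA 8B.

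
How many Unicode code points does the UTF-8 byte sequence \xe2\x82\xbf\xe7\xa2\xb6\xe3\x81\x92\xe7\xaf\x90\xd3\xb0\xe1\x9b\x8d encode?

Byte at offset 0: 0xE2 = 11100010 → 3-byte char (#1). Advance 3.
Byte at offset 3: 0xE7 = 11100111 → 3-byte char (#2). Advance 3.
Byte at offset 6: 0xE3 = 11100011 → 3-byte char (#3). Advance 3.
Byte at offset 9: 0xE7 = 11100111 → 3-byte char (#4). Advance 3.
Byte at offset 12: 0xD3 = 11010011 → 2-byte char (#5). Advance 2.
Byte at offset 14: 0xE1 = 11100001 → 3-byte char (#6). Advance 3.
Reached end at offset 17 after 6 code points.

6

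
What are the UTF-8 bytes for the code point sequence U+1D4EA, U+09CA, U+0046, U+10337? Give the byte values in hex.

F0 9D 93 AA E0 A7 8A 46 F0 90 8C B7

U+1D4EA: 4-byte form → F0 9D 93 AA.
U+09CA: 3-byte form → E0 A7 8A.
U+0046: 1-byte form → 46.
U+10337: 4-byte form → F0 90 8C B7.
Concatenated (12 bytes): F0 9D 93 AA E0 A7 8A 46 F0 90 8C B7.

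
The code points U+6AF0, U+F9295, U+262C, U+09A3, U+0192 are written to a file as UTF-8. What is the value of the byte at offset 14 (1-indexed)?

0xC6

1-indexed offset 14 is 0-indexed offset 13.
U+6AF0 → 3-byte form E6 AB B0 at offsets 0–2.
U+F9295 → 4-byte form F3 B9 8A 95 at offsets 3–6.
U+262C → 3-byte form E2 98 AC at offsets 7–9.
U+09A3 → 3-byte form E0 A6 A3 at offsets 10–12.
U+0192 → 2-byte form C6 92 at offsets 13–14.
Offset 13 falls in char 5's range; it's byte 1 of C6 92 = 0xC6.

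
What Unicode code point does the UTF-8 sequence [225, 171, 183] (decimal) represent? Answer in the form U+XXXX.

U+1AF7

Leading byte 0xE1 = 11100001 matches 1110xxxx → 3-byte sequence.
Byte 1: 0xE1 = 11100001, payload 0001 (4 bits).
Byte 2: 0xAB = 10101011 (10xxxxxx ✓), payload 101011.
Byte 3: 0xB7 = 10110111 (10xxxxxx ✓), payload 110111.
Concatenate: 0001101011110111 = 0x1AF7 (16 bits → U+1AF7).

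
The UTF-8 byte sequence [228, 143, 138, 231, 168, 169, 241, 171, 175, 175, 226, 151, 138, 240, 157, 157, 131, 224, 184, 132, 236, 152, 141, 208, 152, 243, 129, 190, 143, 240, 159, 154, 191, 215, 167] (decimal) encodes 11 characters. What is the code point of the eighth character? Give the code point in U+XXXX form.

Offset 0: leading byte 0xE4 = 11100100 → 3-byte char #1 = E4 8F 8A.
Offset 3: leading byte 0xE7 = 11100111 → 3-byte char #2 = E7 A8 A9.
Offset 6: leading byte 0xF1 = 11110001 → 4-byte char #3 = F1 AB AF AF.
Offset 10: leading byte 0xE2 = 11100010 → 3-byte char #4 = E2 97 8A.
Offset 13: leading byte 0xF0 = 11110000 → 4-byte char #5 = F0 9D 9D 83.
Offset 17: leading byte 0xE0 = 11100000 → 3-byte char #6 = E0 B8 84.
Offset 20: leading byte 0xEC = 11101100 → 3-byte char #7 = EC 98 8D.
Offset 23: leading byte 0xD0 = 11010000 → 2-byte char #8 = D0 98.
Leading byte 0xD0 = 11010000 matches 110xxxxx → 2-byte sequence.
Byte 1: 0xD0 = 11010000, payload 10000 (5 bits).
Byte 2: 0x98 = 10011000 (10xxxxxx ✓), payload 011000.
Concatenate: 10000011000 = 0x418 (11 bits → U+0418).

U+0418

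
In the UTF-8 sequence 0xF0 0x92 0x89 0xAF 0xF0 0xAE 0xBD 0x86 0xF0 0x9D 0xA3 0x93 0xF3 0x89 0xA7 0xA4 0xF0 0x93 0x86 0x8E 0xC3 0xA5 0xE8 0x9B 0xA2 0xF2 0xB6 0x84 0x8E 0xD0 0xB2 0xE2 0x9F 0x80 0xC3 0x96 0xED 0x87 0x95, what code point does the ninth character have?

U+0432

Offset 0: leading byte 0xF0 = 11110000 → 4-byte char #1 = F0 92 89 AF.
Offset 4: leading byte 0xF0 = 11110000 → 4-byte char #2 = F0 AE BD 86.
Offset 8: leading byte 0xF0 = 11110000 → 4-byte char #3 = F0 9D A3 93.
Offset 12: leading byte 0xF3 = 11110011 → 4-byte char #4 = F3 89 A7 A4.
Offset 16: leading byte 0xF0 = 11110000 → 4-byte char #5 = F0 93 86 8E.
Offset 20: leading byte 0xC3 = 11000011 → 2-byte char #6 = C3 A5.
Offset 22: leading byte 0xE8 = 11101000 → 3-byte char #7 = E8 9B A2.
Offset 25: leading byte 0xF2 = 11110010 → 4-byte char #8 = F2 B6 84 8E.
Offset 29: leading byte 0xD0 = 11010000 → 2-byte char #9 = D0 B2.
Leading byte 0xD0 = 11010000 matches 110xxxxx → 2-byte sequence.
Byte 1: 0xD0 = 11010000, payload 10000 (5 bits).
Byte 2: 0xB2 = 10110010 (10xxxxxx ✓), payload 110010.
Concatenate: 10000110010 = 0x432 (11 bits → U+0432).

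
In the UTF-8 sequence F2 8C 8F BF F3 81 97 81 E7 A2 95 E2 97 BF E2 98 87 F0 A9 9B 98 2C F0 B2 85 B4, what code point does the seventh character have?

U+002C

Offset 0: leading byte 0xF2 = 11110010 → 4-byte char #1 = F2 8C 8F BF.
Offset 4: leading byte 0xF3 = 11110011 → 4-byte char #2 = F3 81 97 81.
Offset 8: leading byte 0xE7 = 11100111 → 3-byte char #3 = E7 A2 95.
Offset 11: leading byte 0xE2 = 11100010 → 3-byte char #4 = E2 97 BF.
Offset 14: leading byte 0xE2 = 11100010 → 3-byte char #5 = E2 98 87.
Offset 17: leading byte 0xF0 = 11110000 → 4-byte char #6 = F0 A9 9B 98.
Offset 21: leading byte 0x2C = 00101100 → 1-byte char #7 = 2C.
Leading byte 0x2C = 00101100 matches 0xxxxxxx → 1-byte sequence.
Byte 1: 0x2C = 00101100, payload 0101100 (7 bits).
Concatenate: 0101100 = 0x2C (7 bits → U+002C).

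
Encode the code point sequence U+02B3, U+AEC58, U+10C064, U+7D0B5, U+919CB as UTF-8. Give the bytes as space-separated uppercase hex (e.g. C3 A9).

CA B3 F2 AE B1 98 F4 8C 81 A4 F1 BD 82 B5 F2 91 A7 8B

U+02B3: 2-byte form → CA B3.
U+AEC58: 4-byte form → F2 AE B1 98.
U+10C064: 4-byte form → F4 8C 81 A4.
U+7D0B5: 4-byte form → F1 BD 82 B5.
U+919CB: 4-byte form → F2 91 A7 8B.
Concatenated (18 bytes): CA B3 F2 AE B1 98 F4 8C 81 A4 F1 BD 82 B5 F2 91 A7 8B.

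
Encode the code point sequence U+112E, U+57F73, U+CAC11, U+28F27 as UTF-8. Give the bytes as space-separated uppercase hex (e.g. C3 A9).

U+112E: 3-byte form → E1 84 AE.
U+57F73: 4-byte form → F1 97 BD B3.
U+CAC11: 4-byte form → F3 8A B0 91.
U+28F27: 4-byte form → F0 A8 BC A7.
Concatenated (15 bytes): E1 84 AE F1 97 BD B3 F3 8A B0 91 F0 A8 BC A7.

E1 84 AE F1 97 BD B3 F3 8A B0 91 F0 A8 BC A7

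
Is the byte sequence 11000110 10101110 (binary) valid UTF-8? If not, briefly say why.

valid

Leading byte 0xC6 = 11000110 → 2-byte form.
Continuation bytes 0xAE=10101110 all match 10xxxxxx.
Decoded value 0x1AE is ≥ 0x80 (shortest form) and not a surrogate.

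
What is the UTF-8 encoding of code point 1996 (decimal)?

DF 8C

U+07CC = 0x7CC = 1996 decimal. In range U+0080–U+07FF → 2-byte form: 110xxxxx 10xxxxxx.
Binary (11 bits): 11111001100.
Split 5+6: 11111 | 001100.
Byte 1: 11011111 = 0xDF.
Byte 2: 10001100 = 0x8C.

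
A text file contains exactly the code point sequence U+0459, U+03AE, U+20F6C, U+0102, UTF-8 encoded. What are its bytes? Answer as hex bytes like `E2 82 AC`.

U+0459: 2-byte form → D1 99.
U+03AE: 2-byte form → CE AE.
U+20F6C: 4-byte form → F0 A0 BD AC.
U+0102: 2-byte form → C4 82.
Concatenated (10 bytes): D1 99 CE AE F0 A0 BD AC C4 82.

D1 99 CE AE F0 A0 BD AC C4 82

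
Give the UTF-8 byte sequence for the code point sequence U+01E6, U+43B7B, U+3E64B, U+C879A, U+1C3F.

U+01E6: 2-byte form → C7 A6.
U+43B7B: 4-byte form → F1 83 AD BB.
U+3E64B: 4-byte form → F0 BE 99 8B.
U+C879A: 4-byte form → F3 88 9E 9A.
U+1C3F: 3-byte form → E1 B0 BF.
Concatenated (17 bytes): C7 A6 F1 83 AD BB F0 BE 99 8B F3 88 9E 9A E1 B0 BF.

C7 A6 F1 83 AD BB F0 BE 99 8B F3 88 9E 9A E1 B0 BF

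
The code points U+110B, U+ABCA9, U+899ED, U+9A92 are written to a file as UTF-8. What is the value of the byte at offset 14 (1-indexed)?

0x92

1-indexed offset 14 is 0-indexed offset 13.
U+110B → 3-byte form E1 84 8B at offsets 0–2.
U+ABCA9 → 4-byte form F2 AB B2 A9 at offsets 3–6.
U+899ED → 4-byte form F2 89 A7 AD at offsets 7–10.
U+9A92 → 3-byte form E9 AA 92 at offsets 11–13.
Offset 13 falls in char 4's range; it's byte 3 of E9 AA 92 = 0x92.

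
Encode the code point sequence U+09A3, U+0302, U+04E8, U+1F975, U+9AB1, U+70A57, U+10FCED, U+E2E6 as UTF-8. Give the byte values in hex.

U+09A3: 3-byte form → E0 A6 A3.
U+0302: 2-byte form → CC 82.
U+04E8: 2-byte form → D3 A8.
U+1F975: 4-byte form → F0 9F A5 B5.
U+9AB1: 3-byte form → E9 AA B1.
U+70A57: 4-byte form → F1 B0 A9 97.
U+10FCED: 4-byte form → F4 8F B3 AD.
U+E2E6: 3-byte form → EE 8B A6.
Concatenated (25 bytes): E0 A6 A3 CC 82 D3 A8 F0 9F A5 B5 E9 AA B1 F1 B0 A9 97 F4 8F B3 AD EE 8B A6.

E0 A6 A3 CC 82 D3 A8 F0 9F A5 B5 E9 AA B1 F1 B0 A9 97 F4 8F B3 AD EE 8B A6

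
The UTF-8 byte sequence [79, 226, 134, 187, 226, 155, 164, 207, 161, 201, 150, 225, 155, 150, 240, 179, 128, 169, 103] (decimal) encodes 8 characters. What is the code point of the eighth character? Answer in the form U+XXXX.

Offset 0: leading byte 0x4F = 01001111 → 1-byte char #1 = 4F.
Offset 1: leading byte 0xE2 = 11100010 → 3-byte char #2 = E2 86 BB.
Offset 4: leading byte 0xE2 = 11100010 → 3-byte char #3 = E2 9B A4.
Offset 7: leading byte 0xCF = 11001111 → 2-byte char #4 = CF A1.
Offset 9: leading byte 0xC9 = 11001001 → 2-byte char #5 = C9 96.
Offset 11: leading byte 0xE1 = 11100001 → 3-byte char #6 = E1 9B 96.
Offset 14: leading byte 0xF0 = 11110000 → 4-byte char #7 = F0 B3 80 A9.
Offset 18: leading byte 0x67 = 01100111 → 1-byte char #8 = 67.
Leading byte 0x67 = 01100111 matches 0xxxxxxx → 1-byte sequence.
Byte 1: 0x67 = 01100111, payload 1100111 (7 bits).
Concatenate: 1100111 = 0x67 (7 bits → U+0067).

U+0067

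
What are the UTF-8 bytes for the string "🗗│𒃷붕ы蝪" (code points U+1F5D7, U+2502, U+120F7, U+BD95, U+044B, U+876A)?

U+1F5D7: 4-byte form → F0 9F 97 97.
U+2502: 3-byte form → E2 94 82.
U+120F7: 4-byte form → F0 92 83 B7.
U+BD95: 3-byte form → EB B6 95.
U+044B: 2-byte form → D1 8B.
U+876A: 3-byte form → E8 9D AA.
Concatenated (19 bytes): F0 9F 97 97 E2 94 82 F0 92 83 B7 EB B6 95 D1 8B E8 9D AA.

F0 9F 97 97 E2 94 82 F0 92 83 B7 EB B6 95 D1 8B E8 9D AA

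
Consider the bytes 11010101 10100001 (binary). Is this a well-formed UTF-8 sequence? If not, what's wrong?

valid

Leading byte 0xD5 = 11010101 → 2-byte form.
Continuation bytes 0xA1=10100001 all match 10xxxxxx.
Decoded value 0x561 is ≥ 0x80 (shortest form) and not a surrogate.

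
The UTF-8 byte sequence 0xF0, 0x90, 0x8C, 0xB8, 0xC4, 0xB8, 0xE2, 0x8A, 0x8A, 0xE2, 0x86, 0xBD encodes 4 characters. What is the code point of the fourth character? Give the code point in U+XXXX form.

Offset 0: leading byte 0xF0 = 11110000 → 4-byte char #1 = F0 90 8C B8.
Offset 4: leading byte 0xC4 = 11000100 → 2-byte char #2 = C4 B8.
Offset 6: leading byte 0xE2 = 11100010 → 3-byte char #3 = E2 8A 8A.
Offset 9: leading byte 0xE2 = 11100010 → 3-byte char #4 = E2 86 BD.
Leading byte 0xE2 = 11100010 matches 1110xxxx → 3-byte sequence.
Byte 1: 0xE2 = 11100010, payload 0010 (4 bits).
Byte 2: 0x86 = 10000110 (10xxxxxx ✓), payload 000110.
Byte 3: 0xBD = 10111101 (10xxxxxx ✓), payload 111101.
Concatenate: 0010000110111101 = 0x21BD (16 bits → U+21BD).

U+21BD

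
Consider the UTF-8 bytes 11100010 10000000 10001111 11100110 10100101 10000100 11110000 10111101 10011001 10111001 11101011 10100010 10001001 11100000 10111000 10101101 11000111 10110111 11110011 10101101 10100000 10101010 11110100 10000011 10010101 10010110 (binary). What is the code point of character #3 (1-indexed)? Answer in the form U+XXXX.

U+3D679

Offset 0: leading byte 0xE2 = 11100010 → 3-byte char #1 = E2 80 8F.
Offset 3: leading byte 0xE6 = 11100110 → 3-byte char #2 = E6 A5 84.
Offset 6: leading byte 0xF0 = 11110000 → 4-byte char #3 = F0 BD 99 B9.
Leading byte 0xF0 = 11110000 matches 11110xxx → 4-byte sequence.
Byte 1: 0xF0 = 11110000, payload 000 (3 bits).
Byte 2: 0xBD = 10111101 (10xxxxxx ✓), payload 111101.
Byte 3: 0x99 = 10011001 (10xxxxxx ✓), payload 011001.
Byte 4: 0xB9 = 10111001 (10xxxxxx ✓), payload 111001.
Concatenate: 000111101011001111001 = 0x3D679 (21 bits → U+3D679).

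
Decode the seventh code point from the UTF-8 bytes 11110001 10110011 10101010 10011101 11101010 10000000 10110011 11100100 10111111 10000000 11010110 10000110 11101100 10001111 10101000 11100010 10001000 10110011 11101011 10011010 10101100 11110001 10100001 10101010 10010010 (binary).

Offset 0: leading byte 0xF1 = 11110001 → 4-byte char #1 = F1 B3 AA 9D.
Offset 4: leading byte 0xEA = 11101010 → 3-byte char #2 = EA 80 B3.
Offset 7: leading byte 0xE4 = 11100100 → 3-byte char #3 = E4 BF 80.
Offset 10: leading byte 0xD6 = 11010110 → 2-byte char #4 = D6 86.
Offset 12: leading byte 0xEC = 11101100 → 3-byte char #5 = EC 8F A8.
Offset 15: leading byte 0xE2 = 11100010 → 3-byte char #6 = E2 88 B3.
Offset 18: leading byte 0xEB = 11101011 → 3-byte char #7 = EB 9A AC.
Leading byte 0xEB = 11101011 matches 1110xxxx → 3-byte sequence.
Byte 1: 0xEB = 11101011, payload 1011 (4 bits).
Byte 2: 0x9A = 10011010 (10xxxxxx ✓), payload 011010.
Byte 3: 0xAC = 10101100 (10xxxxxx ✓), payload 101100.
Concatenate: 1011011010101100 = 0xB6AC (16 bits → U+B6AC).

U+B6AC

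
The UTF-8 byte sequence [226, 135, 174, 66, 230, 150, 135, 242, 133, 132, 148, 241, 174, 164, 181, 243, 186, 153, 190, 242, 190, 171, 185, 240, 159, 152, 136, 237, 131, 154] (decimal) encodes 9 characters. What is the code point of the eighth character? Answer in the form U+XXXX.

Offset 0: leading byte 0xE2 = 11100010 → 3-byte char #1 = E2 87 AE.
Offset 3: leading byte 0x42 = 01000010 → 1-byte char #2 = 42.
Offset 4: leading byte 0xE6 = 11100110 → 3-byte char #3 = E6 96 87.
Offset 7: leading byte 0xF2 = 11110010 → 4-byte char #4 = F2 85 84 94.
Offset 11: leading byte 0xF1 = 11110001 → 4-byte char #5 = F1 AE A4 B5.
Offset 15: leading byte 0xF3 = 11110011 → 4-byte char #6 = F3 BA 99 BE.
Offset 19: leading byte 0xF2 = 11110010 → 4-byte char #7 = F2 BE AB B9.
Offset 23: leading byte 0xF0 = 11110000 → 4-byte char #8 = F0 9F 98 88.
Leading byte 0xF0 = 11110000 matches 11110xxx → 4-byte sequence.
Byte 1: 0xF0 = 11110000, payload 000 (3 bits).
Byte 2: 0x9F = 10011111 (10xxxxxx ✓), payload 011111.
Byte 3: 0x98 = 10011000 (10xxxxxx ✓), payload 011000.
Byte 4: 0x88 = 10001000 (10xxxxxx ✓), payload 001000.
Concatenate: 000011111011000001000 = 0x1F608 (21 bits → U+1F608).

U+1F608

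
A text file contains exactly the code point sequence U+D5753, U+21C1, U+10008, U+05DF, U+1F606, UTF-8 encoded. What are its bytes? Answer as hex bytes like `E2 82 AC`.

U+D5753: 4-byte form → F3 95 9D 93.
U+21C1: 3-byte form → E2 87 81.
U+10008: 4-byte form → F0 90 80 88.
U+05DF: 2-byte form → D7 9F.
U+1F606: 4-byte form → F0 9F 98 86.
Concatenated (17 bytes): F3 95 9D 93 E2 87 81 F0 90 80 88 D7 9F F0 9F 98 86.

F3 95 9D 93 E2 87 81 F0 90 80 88 D7 9F F0 9F 98 86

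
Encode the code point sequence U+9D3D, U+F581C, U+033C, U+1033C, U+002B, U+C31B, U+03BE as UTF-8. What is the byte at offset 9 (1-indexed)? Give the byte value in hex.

0xBC

1-indexed offset 9 is 0-indexed offset 8.
U+9D3D → 3-byte form E9 B4 BD at offsets 0–2.
U+F581C → 4-byte form F3 B5 A0 9C at offsets 3–6.
U+033C → 2-byte form CC BC at offsets 7–8.
Offset 8 falls in char 3's range; it's byte 2 of CC BC = 0xBC.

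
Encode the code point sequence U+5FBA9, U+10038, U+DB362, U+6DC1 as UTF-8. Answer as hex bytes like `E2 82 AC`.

F1 9F AE A9 F0 90 80 B8 F3 9B 8D A2 E6 B7 81

U+5FBA9: 4-byte form → F1 9F AE A9.
U+10038: 4-byte form → F0 90 80 B8.
U+DB362: 4-byte form → F3 9B 8D A2.
U+6DC1: 3-byte form → E6 B7 81.
Concatenated (15 bytes): F1 9F AE A9 F0 90 80 B8 F3 9B 8D A2 E6 B7 81.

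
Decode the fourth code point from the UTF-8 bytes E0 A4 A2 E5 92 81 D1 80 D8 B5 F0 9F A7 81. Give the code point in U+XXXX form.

U+0635

Offset 0: leading byte 0xE0 = 11100000 → 3-byte char #1 = E0 A4 A2.
Offset 3: leading byte 0xE5 = 11100101 → 3-byte char #2 = E5 92 81.
Offset 6: leading byte 0xD1 = 11010001 → 2-byte char #3 = D1 80.
Offset 8: leading byte 0xD8 = 11011000 → 2-byte char #4 = D8 B5.
Leading byte 0xD8 = 11011000 matches 110xxxxx → 2-byte sequence.
Byte 1: 0xD8 = 11011000, payload 11000 (5 bits).
Byte 2: 0xB5 = 10110101 (10xxxxxx ✓), payload 110101.
Concatenate: 11000110101 = 0x635 (11 bits → U+0635).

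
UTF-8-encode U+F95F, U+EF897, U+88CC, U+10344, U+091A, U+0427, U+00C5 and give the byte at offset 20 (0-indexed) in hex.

0x85

U+F95F → 3-byte form EF A5 9F at offsets 0–2.
U+EF897 → 4-byte form F3 AF A2 97 at offsets 3–6.
U+88CC → 3-byte form E8 A3 8C at offsets 7–9.
U+10344 → 4-byte form F0 90 8D 84 at offsets 10–13.
U+091A → 3-byte form E0 A4 9A at offsets 14–16.
U+0427 → 2-byte form D0 A7 at offsets 17–18.
U+00C5 → 2-byte form C3 85 at offsets 19–20.
Offset 20 falls in char 7's range; it's byte 2 of C3 85 = 0x85.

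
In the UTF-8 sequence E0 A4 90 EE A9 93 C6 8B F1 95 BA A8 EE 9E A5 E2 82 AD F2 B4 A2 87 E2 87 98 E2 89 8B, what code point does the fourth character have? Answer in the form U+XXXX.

Offset 0: leading byte 0xE0 = 11100000 → 3-byte char #1 = E0 A4 90.
Offset 3: leading byte 0xEE = 11101110 → 3-byte char #2 = EE A9 93.
Offset 6: leading byte 0xC6 = 11000110 → 2-byte char #3 = C6 8B.
Offset 8: leading byte 0xF1 = 11110001 → 4-byte char #4 = F1 95 BA A8.
Leading byte 0xF1 = 11110001 matches 11110xxx → 4-byte sequence.
Byte 1: 0xF1 = 11110001, payload 001 (3 bits).
Byte 2: 0x95 = 10010101 (10xxxxxx ✓), payload 010101.
Byte 3: 0xBA = 10111010 (10xxxxxx ✓), payload 111010.
Byte 4: 0xA8 = 10101000 (10xxxxxx ✓), payload 101000.
Concatenate: 001010101111010101000 = 0x55EA8 (21 bits → U+55EA8).

U+55EA8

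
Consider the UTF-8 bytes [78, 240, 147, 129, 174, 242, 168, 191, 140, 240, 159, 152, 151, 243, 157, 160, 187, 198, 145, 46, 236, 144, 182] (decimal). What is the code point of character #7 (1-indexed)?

Offset 0: leading byte 0x4E = 01001110 → 1-byte char #1 = 4E.
Offset 1: leading byte 0xF0 = 11110000 → 4-byte char #2 = F0 93 81 AE.
Offset 5: leading byte 0xF2 = 11110010 → 4-byte char #3 = F2 A8 BF 8C.
Offset 9: leading byte 0xF0 = 11110000 → 4-byte char #4 = F0 9F 98 97.
Offset 13: leading byte 0xF3 = 11110011 → 4-byte char #5 = F3 9D A0 BB.
Offset 17: leading byte 0xC6 = 11000110 → 2-byte char #6 = C6 91.
Offset 19: leading byte 0x2E = 00101110 → 1-byte char #7 = 2E.
Leading byte 0x2E = 00101110 matches 0xxxxxxx → 1-byte sequence.
Byte 1: 0x2E = 00101110, payload 0101110 (7 bits).
Concatenate: 0101110 = 0x2E (7 bits → U+002E).

U+002E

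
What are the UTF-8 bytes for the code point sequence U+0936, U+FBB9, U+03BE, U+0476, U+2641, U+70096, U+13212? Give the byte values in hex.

U+0936: 3-byte form → E0 A4 B6.
U+FBB9: 3-byte form → EF AE B9.
U+03BE: 2-byte form → CE BE.
U+0476: 2-byte form → D1 B6.
U+2641: 3-byte form → E2 99 81.
U+70096: 4-byte form → F1 B0 82 96.
U+13212: 4-byte form → F0 93 88 92.
Concatenated (21 bytes): E0 A4 B6 EF AE B9 CE BE D1 B6 E2 99 81 F1 B0 82 96 F0 93 88 92.

E0 A4 B6 EF AE B9 CE BE D1 B6 E2 99 81 F1 B0 82 96 F0 93 88 92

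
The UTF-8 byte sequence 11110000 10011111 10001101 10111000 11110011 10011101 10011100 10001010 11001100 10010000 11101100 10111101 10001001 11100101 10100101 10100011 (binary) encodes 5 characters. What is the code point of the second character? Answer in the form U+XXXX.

U+DD70A

Offset 0: leading byte 0xF0 = 11110000 → 4-byte char #1 = F0 9F 8D B8.
Offset 4: leading byte 0xF3 = 11110011 → 4-byte char #2 = F3 9D 9C 8A.
Leading byte 0xF3 = 11110011 matches 11110xxx → 4-byte sequence.
Byte 1: 0xF3 = 11110011, payload 011 (3 bits).
Byte 2: 0x9D = 10011101 (10xxxxxx ✓), payload 011101.
Byte 3: 0x9C = 10011100 (10xxxxxx ✓), payload 011100.
Byte 4: 0x8A = 10001010 (10xxxxxx ✓), payload 001010.
Concatenate: 011011101011100001010 = 0xDD70A (21 bits → U+DD70A).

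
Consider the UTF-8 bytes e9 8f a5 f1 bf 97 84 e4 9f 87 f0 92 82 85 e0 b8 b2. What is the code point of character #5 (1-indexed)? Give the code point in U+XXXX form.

Offset 0: leading byte 0xE9 = 11101001 → 3-byte char #1 = E9 8F A5.
Offset 3: leading byte 0xF1 = 11110001 → 4-byte char #2 = F1 BF 97 84.
Offset 7: leading byte 0xE4 = 11100100 → 3-byte char #3 = E4 9F 87.
Offset 10: leading byte 0xF0 = 11110000 → 4-byte char #4 = F0 92 82 85.
Offset 14: leading byte 0xE0 = 11100000 → 3-byte char #5 = E0 B8 B2.
Leading byte 0xE0 = 11100000 matches 1110xxxx → 3-byte sequence.
Byte 1: 0xE0 = 11100000, payload 0000 (4 bits).
Byte 2: 0xB8 = 10111000 (10xxxxxx ✓), payload 111000.
Byte 3: 0xB2 = 10110010 (10xxxxxx ✓), payload 110010.
Concatenate: 0000111000110010 = 0xE32 (16 bits → U+0E32).

U+0E32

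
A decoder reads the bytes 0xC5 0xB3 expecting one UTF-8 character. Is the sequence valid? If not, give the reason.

valid

Leading byte 0xC5 = 11000101 → 2-byte form.
Continuation bytes 0xB3=10110011 all match 10xxxxxx.
Decoded value 0x173 is ≥ 0x80 (shortest form) and not a surrogate.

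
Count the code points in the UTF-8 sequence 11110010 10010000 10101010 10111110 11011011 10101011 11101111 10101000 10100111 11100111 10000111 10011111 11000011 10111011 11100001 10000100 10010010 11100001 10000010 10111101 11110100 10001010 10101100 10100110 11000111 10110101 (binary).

Byte at offset 0: 0xF2 = 11110010 → 4-byte char (#1). Advance 4.
Byte at offset 4: 0xDB = 11011011 → 2-byte char (#2). Advance 2.
Byte at offset 6: 0xEF = 11101111 → 3-byte char (#3). Advance 3.
Byte at offset 9: 0xE7 = 11100111 → 3-byte char (#4). Advance 3.
Byte at offset 12: 0xC3 = 11000011 → 2-byte char (#5). Advance 2.
Byte at offset 14: 0xE1 = 11100001 → 3-byte char (#6). Advance 3.
Byte at offset 17: 0xE1 = 11100001 → 3-byte char (#7). Advance 3.
Byte at offset 20: 0xF4 = 11110100 → 4-byte char (#8). Advance 4.
Byte at offset 24: 0xC7 = 11000111 → 2-byte char (#9). Advance 2.
Reached end at offset 26 after 9 code points.

9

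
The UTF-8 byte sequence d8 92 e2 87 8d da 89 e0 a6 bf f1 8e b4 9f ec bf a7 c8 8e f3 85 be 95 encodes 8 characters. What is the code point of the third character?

U+0689

Offset 0: leading byte 0xD8 = 11011000 → 2-byte char #1 = D8 92.
Offset 2: leading byte 0xE2 = 11100010 → 3-byte char #2 = E2 87 8D.
Offset 5: leading byte 0xDA = 11011010 → 2-byte char #3 = DA 89.
Leading byte 0xDA = 11011010 matches 110xxxxx → 2-byte sequence.
Byte 1: 0xDA = 11011010, payload 11010 (5 bits).
Byte 2: 0x89 = 10001001 (10xxxxxx ✓), payload 001001.
Concatenate: 11010001001 = 0x689 (11 bits → U+0689).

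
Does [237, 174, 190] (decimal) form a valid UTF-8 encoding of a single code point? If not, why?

Structurally a 3-byte sequence; payload = 0xDBBE.
But 0xDBBE is in U+D800–U+DFFF, the surrogate range. Surrogates are not Unicode scalar values and are forbidden in UTF-8.

invalid (encodes a surrogate (U+D800–U+DFFF))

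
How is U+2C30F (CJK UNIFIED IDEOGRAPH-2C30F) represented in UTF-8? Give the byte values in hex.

F0 AC 8C 8F

U+2C30F = 0x2C30F = 181007 decimal. In range U+10000–U+10FFFF → 4-byte form: 11110xxx 10xxxxxx 10xxxxxx 10xxxxxx.
Binary (21 bits): 000101100001100001111.
Split 3+6+6+6: 000 | 101100 | 001100 | 001111.
Byte 1: 11110000 = 0xF0.
Byte 2: 10101100 = 0xAC.
Byte 3: 10001100 = 0x8C.
Byte 4: 10001111 = 0x8F.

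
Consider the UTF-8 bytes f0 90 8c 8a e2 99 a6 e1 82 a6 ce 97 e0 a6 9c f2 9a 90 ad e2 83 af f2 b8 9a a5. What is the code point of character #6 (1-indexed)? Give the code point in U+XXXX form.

Offset 0: leading byte 0xF0 = 11110000 → 4-byte char #1 = F0 90 8C 8A.
Offset 4: leading byte 0xE2 = 11100010 → 3-byte char #2 = E2 99 A6.
Offset 7: leading byte 0xE1 = 11100001 → 3-byte char #3 = E1 82 A6.
Offset 10: leading byte 0xCE = 11001110 → 2-byte char #4 = CE 97.
Offset 12: leading byte 0xE0 = 11100000 → 3-byte char #5 = E0 A6 9C.
Offset 15: leading byte 0xF2 = 11110010 → 4-byte char #6 = F2 9A 90 AD.
Leading byte 0xF2 = 11110010 matches 11110xxx → 4-byte sequence.
Byte 1: 0xF2 = 11110010, payload 010 (3 bits).
Byte 2: 0x9A = 10011010 (10xxxxxx ✓), payload 011010.
Byte 3: 0x90 = 10010000 (10xxxxxx ✓), payload 010000.
Byte 4: 0xAD = 10101101 (10xxxxxx ✓), payload 101101.
Concatenate: 010011010010000101101 = 0x9A42D (21 bits → U+9A42D).

U+9A42D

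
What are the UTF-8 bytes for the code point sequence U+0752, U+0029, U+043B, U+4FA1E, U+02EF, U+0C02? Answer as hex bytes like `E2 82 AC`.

U+0752: 2-byte form → DD 92.
U+0029: 1-byte form → 29.
U+043B: 2-byte form → D0 BB.
U+4FA1E: 4-byte form → F1 8F A8 9E.
U+02EF: 2-byte form → CB AF.
U+0C02: 3-byte form → E0 B0 82.
Concatenated (14 bytes): DD 92 29 D0 BB F1 8F A8 9E CB AF E0 B0 82.

DD 92 29 D0 BB F1 8F A8 9E CB AF E0 B0 82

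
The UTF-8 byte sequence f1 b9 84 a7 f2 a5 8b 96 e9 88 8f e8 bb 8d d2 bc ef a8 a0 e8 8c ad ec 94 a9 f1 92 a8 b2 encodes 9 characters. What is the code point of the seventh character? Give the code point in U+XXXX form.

U+832D

Offset 0: leading byte 0xF1 = 11110001 → 4-byte char #1 = F1 B9 84 A7.
Offset 4: leading byte 0xF2 = 11110010 → 4-byte char #2 = F2 A5 8B 96.
Offset 8: leading byte 0xE9 = 11101001 → 3-byte char #3 = E9 88 8F.
Offset 11: leading byte 0xE8 = 11101000 → 3-byte char #4 = E8 BB 8D.
Offset 14: leading byte 0xD2 = 11010010 → 2-byte char #5 = D2 BC.
Offset 16: leading byte 0xEF = 11101111 → 3-byte char #6 = EF A8 A0.
Offset 19: leading byte 0xE8 = 11101000 → 3-byte char #7 = E8 8C AD.
Leading byte 0xE8 = 11101000 matches 1110xxxx → 3-byte sequence.
Byte 1: 0xE8 = 11101000, payload 1000 (4 bits).
Byte 2: 0x8C = 10001100 (10xxxxxx ✓), payload 001100.
Byte 3: 0xAD = 10101101 (10xxxxxx ✓), payload 101101.
Concatenate: 1000001100101101 = 0x832D (16 bits → U+832D).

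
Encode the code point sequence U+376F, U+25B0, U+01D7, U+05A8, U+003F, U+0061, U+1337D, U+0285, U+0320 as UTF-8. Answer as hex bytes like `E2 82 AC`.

E3 9D AF E2 96 B0 C7 97 D6 A8 3F 61 F0 93 8D BD CA 85 CC A0

U+376F: 3-byte form → E3 9D AF.
U+25B0: 3-byte form → E2 96 B0.
U+01D7: 2-byte form → C7 97.
U+05A8: 2-byte form → D6 A8.
U+003F: 1-byte form → 3F.
U+0061: 1-byte form → 61.
U+1337D: 4-byte form → F0 93 8D BD.
U+0285: 2-byte form → CA 85.
U+0320: 2-byte form → CC A0.
Concatenated (20 bytes): E3 9D AF E2 96 B0 C7 97 D6 A8 3F 61 F0 93 8D BD CA 85 CC A0.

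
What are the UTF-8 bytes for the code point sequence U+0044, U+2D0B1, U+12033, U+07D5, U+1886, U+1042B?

44 F0 AD 82 B1 F0 92 80 B3 DF 95 E1 A2 86 F0 90 90 AB

U+0044: 1-byte form → 44.
U+2D0B1: 4-byte form → F0 AD 82 B1.
U+12033: 4-byte form → F0 92 80 B3.
U+07D5: 2-byte form → DF 95.
U+1886: 3-byte form → E1 A2 86.
U+1042B: 4-byte form → F0 90 90 AB.
Concatenated (18 bytes): 44 F0 AD 82 B1 F0 92 80 B3 DF 95 E1 A2 86 F0 90 90 AB.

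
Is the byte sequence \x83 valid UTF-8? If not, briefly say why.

invalid (continuation byte with no leading byte)

Byte 0x83 = 10000011 has the form 10xxxxxx — a continuation byte — but there is no preceding leading byte.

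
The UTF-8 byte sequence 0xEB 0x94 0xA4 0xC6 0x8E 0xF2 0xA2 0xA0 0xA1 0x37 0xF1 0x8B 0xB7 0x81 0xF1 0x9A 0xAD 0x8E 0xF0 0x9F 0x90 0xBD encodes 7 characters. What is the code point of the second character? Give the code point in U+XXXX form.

Offset 0: leading byte 0xEB = 11101011 → 3-byte char #1 = EB 94 A4.
Offset 3: leading byte 0xC6 = 11000110 → 2-byte char #2 = C6 8E.
Leading byte 0xC6 = 11000110 matches 110xxxxx → 2-byte sequence.
Byte 1: 0xC6 = 11000110, payload 00110 (5 bits).
Byte 2: 0x8E = 10001110 (10xxxxxx ✓), payload 001110.
Concatenate: 00110001110 = 0x18E (11 bits → U+018E).

U+018E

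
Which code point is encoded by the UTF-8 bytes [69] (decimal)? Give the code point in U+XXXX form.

U+0045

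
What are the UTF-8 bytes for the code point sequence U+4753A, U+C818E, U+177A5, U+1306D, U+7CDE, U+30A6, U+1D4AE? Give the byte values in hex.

U+4753A: 4-byte form → F1 87 94 BA.
U+C818E: 4-byte form → F3 88 86 8E.
U+177A5: 4-byte form → F0 97 9E A5.
U+1306D: 4-byte form → F0 93 81 AD.
U+7CDE: 3-byte form → E7 B3 9E.
U+30A6: 3-byte form → E3 82 A6.
U+1D4AE: 4-byte form → F0 9D 92 AE.
Concatenated (26 bytes): F1 87 94 BA F3 88 86 8E F0 97 9E A5 F0 93 81 AD E7 B3 9E E3 82 A6 F0 9D 92 AE.

F1 87 94 BA F3 88 86 8E F0 97 9E A5 F0 93 81 AD E7 B3 9E E3 82 A6 F0 9D 92 AE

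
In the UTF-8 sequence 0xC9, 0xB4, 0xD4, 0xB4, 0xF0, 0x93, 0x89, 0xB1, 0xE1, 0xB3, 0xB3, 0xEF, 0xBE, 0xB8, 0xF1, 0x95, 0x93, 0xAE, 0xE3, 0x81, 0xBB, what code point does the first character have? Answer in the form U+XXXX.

Offset 0: leading byte 0xC9 = 11001001 → 2-byte char #1 = C9 B4.
Leading byte 0xC9 = 11001001 matches 110xxxxx → 2-byte sequence.
Byte 1: 0xC9 = 11001001, payload 01001 (5 bits).
Byte 2: 0xB4 = 10110100 (10xxxxxx ✓), payload 110100.
Concatenate: 01001110100 = 0x274 (11 bits → U+0274).

U+0274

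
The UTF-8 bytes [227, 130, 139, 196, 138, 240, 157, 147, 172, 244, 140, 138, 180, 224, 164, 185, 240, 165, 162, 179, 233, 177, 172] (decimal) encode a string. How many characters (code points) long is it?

7

Byte at offset 0: 0xE3 = 11100011 → 3-byte char (#1). Advance 3.
Byte at offset 3: 0xC4 = 11000100 → 2-byte char (#2). Advance 2.
Byte at offset 5: 0xF0 = 11110000 → 4-byte char (#3). Advance 4.
Byte at offset 9: 0xF4 = 11110100 → 4-byte char (#4). Advance 4.
Byte at offset 13: 0xE0 = 11100000 → 3-byte char (#5). Advance 3.
Byte at offset 16: 0xF0 = 11110000 → 4-byte char (#6). Advance 4.
Byte at offset 20: 0xE9 = 11101001 → 3-byte char (#7). Advance 3.
Reached end at offset 23 after 7 code points.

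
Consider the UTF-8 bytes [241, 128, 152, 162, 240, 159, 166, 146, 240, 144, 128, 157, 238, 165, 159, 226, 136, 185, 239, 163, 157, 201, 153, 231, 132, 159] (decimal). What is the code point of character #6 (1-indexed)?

Offset 0: leading byte 0xF1 = 11110001 → 4-byte char #1 = F1 80 98 A2.
Offset 4: leading byte 0xF0 = 11110000 → 4-byte char #2 = F0 9F A6 92.
Offset 8: leading byte 0xF0 = 11110000 → 4-byte char #3 = F0 90 80 9D.
Offset 12: leading byte 0xEE = 11101110 → 3-byte char #4 = EE A5 9F.
Offset 15: leading byte 0xE2 = 11100010 → 3-byte char #5 = E2 88 B9.
Offset 18: leading byte 0xEF = 11101111 → 3-byte char #6 = EF A3 9D.
Leading byte 0xEF = 11101111 matches 1110xxxx → 3-byte sequence.
Byte 1: 0xEF = 11101111, payload 1111 (4 bits).
Byte 2: 0xA3 = 10100011 (10xxxxxx ✓), payload 100011.
Byte 3: 0x9D = 10011101 (10xxxxxx ✓), payload 011101.
Concatenate: 1111100011011101 = 0xF8DD (16 bits → U+F8DD).

U+F8DD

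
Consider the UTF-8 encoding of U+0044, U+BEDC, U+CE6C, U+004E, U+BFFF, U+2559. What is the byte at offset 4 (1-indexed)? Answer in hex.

0x9C

1-indexed offset 4 is 0-indexed offset 3.
U+0044 → 1-byte form 44 at offsets 0–0.
U+BEDC → 3-byte form EB BB 9C at offsets 1–3.
Offset 3 falls in char 2's range; it's byte 3 of EB BB 9C = 0x9C.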